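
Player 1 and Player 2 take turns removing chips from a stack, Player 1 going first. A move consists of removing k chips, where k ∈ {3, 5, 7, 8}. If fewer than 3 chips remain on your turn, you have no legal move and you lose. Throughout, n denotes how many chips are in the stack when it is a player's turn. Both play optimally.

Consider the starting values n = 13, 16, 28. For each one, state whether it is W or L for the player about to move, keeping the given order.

Build the W/L table. Terminal = L. A non-terminal position is W if it has a move to some L; otherwise it is L.
n=0: no move → L
n=1: no move → L
n=2: no move → L
n=3: can move to 0, which is L ⇒ W
n=4: can move to 1, which is L ⇒ W
n=5: can move to 2, which is L ⇒ W
n=6: can move to 1, which is L ⇒ W
n=7: can move to 2, which is L ⇒ W
n=8: can move to 1, which is L ⇒ W
n=9: can move to 2, which is L ⇒ W
n=10: can move to 2, which is L ⇒ W
n=11: moves to 8(W), 6(W), 4(W), 3(W); every one is W ⇒ L
n=12: moves to 9(W), 7(W), 5(W), 4(W); every one is W ⇒ L
n=13: moves to 10(W), 8(W), 6(W), 5(W); every one is W ⇒ L
n=14: can move to 11, which is L ⇒ W
n=15: can move to 12, which is L ⇒ W
n=16: can move to 13, which is L ⇒ W
n=17: can move to 12, which is L ⇒ W
n=18: can move to 13, which is L ⇒ W
n=19: can move to 12, which is L ⇒ W
n=20: can move to 13, which is L ⇒ W
n=21: can move to 13, which is L ⇒ W
n=22: moves to 19(W), 17(W), 15(W), 14(W); every one is W ⇒ L
n=23: moves to 20(W), 18(W), 16(W), 15(W); every one is W ⇒ L
n=24: moves to 21(W), 19(W), 17(W), 16(W); every one is W ⇒ L
n=25: can move to 22, which is L ⇒ W
n=26: can move to 23, which is L ⇒ W
n=27: can move to 24, which is L ⇒ W
n=28: can move to 23, which is L ⇒ W

13: L, 16: W, 28: W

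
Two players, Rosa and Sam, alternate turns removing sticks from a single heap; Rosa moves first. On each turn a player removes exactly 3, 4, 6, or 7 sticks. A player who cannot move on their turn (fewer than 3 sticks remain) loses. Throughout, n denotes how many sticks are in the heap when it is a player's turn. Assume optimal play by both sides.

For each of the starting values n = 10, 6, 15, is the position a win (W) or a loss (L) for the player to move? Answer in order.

Positions with no move are L. A position that does have a move is losing for the player to move precisely when every available move leads to a winning position for the opponent. Fill in the labels:
n=0: no move → L
n=1: no move → L
n=2: no move → L
n=3: W (go to 0, an L position)
n=4: W (go to 1, an L position)
n=5: W (go to 2, an L position)
n=6: W (go to 2, an L position)
n=7: W (go to 1, an L position)
n=8: W (go to 2, an L position)
n=9: W (go to 2, an L position)
n=10: L (options 7(W), 6(W), 4(W), 3(W) are all W)
n=11: L (options 8(W), 7(W), 5(W), 4(W) are all W)
n=12: L (options 9(W), 8(W), 6(W), 5(W) are all W)
n=13: W (go to 10, an L position)
n=14: W (go to 11, an L position)
n=15: W (go to 12, an L position)

10: L, 6: W, 15: W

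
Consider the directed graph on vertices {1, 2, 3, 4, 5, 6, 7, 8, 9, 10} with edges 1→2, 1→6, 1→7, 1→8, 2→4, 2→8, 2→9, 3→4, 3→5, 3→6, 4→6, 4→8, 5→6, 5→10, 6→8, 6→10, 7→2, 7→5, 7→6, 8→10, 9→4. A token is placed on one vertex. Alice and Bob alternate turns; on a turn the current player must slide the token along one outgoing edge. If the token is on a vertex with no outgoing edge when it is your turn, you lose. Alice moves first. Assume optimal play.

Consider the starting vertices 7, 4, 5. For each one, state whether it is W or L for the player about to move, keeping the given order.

Use the standard recursion: the mover loses at a terminal position; elsewhere, the mover wins exactly when some move hands the opponent an L position.
Every edge goes from a vertex to one that appears earlier in the order 10, 8, 6, 5, 4, 3, 9, 2, 7, 1, so processing vertices in that order labels each vertex after all of its successors.
10: no outgoing edge → L
8: reaches L-position 10 → W
6: reaches L-position 10 → W
5: reaches L-position 10 → W
4: only reaches 6(W), 8(W), all W → L
3: reaches L-position 4 → W
9: reaches L-position 4 → W
2: reaches L-position 4 → W
7: only reaches 2(W), 5(W), 6(W), all W → L
1: reaches L-position 7 → W

7: L, 4: L, 5: W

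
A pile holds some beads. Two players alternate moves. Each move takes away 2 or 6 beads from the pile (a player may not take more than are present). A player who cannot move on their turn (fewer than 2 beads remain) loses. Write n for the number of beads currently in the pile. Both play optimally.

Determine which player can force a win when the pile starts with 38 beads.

Positions with no move are L. A position that does have a move is losing for the player to move precisely when every available move leads to a winning position for the opponent. Fill in the labels:
n=0: no move → L
n=1: no move → L
n=2: W (go to 0, an L position)
n=3: W (go to 1, an L position)
n=4: L (sole option 2(W) is W)
n=5: L (sole option 3(W) is W)
n=6: W (go to 4, an L position)
n=7: W (go to 5, an L position)
n=8: L (options 6(W), 2(W) are all W)
n=9: L (options 7(W), 3(W) are all W)
n=10: W (go to 8, an L position)
n=11: W (go to 9, an L position)
n=12: L (options 10(W), 6(W) are all W)
n=13: L (options 11(W), 7(W) are all W)
n=14: W (go to 12, an L position)
n=15: W (go to 13, an L position)
n=16: L (options 14(W), 10(W) are all W)
n=17: L (options 15(W), 11(W) are all W)
n=18: W (go to 16, an L position)
n=19: W (go to 17, an L position)
n=20: L (options 18(W), 14(W) are all W)
n=21: L (options 19(W), 15(W) are all W)
n=22: W (go to 20, an L position)
n=23: W (go to 21, an L position)
n=24: L (options 22(W), 18(W) are all W)
n=25: L (options 23(W), 19(W) are all W)
n=26: W (go to 24, an L position)
n=27: W (go to 25, an L position)
n=28: L (options 26(W), 22(W) are all W)
n=29: L (options 27(W), 23(W) are all W)
n=30: W (go to 28, an L position)
n=31: W (go to 29, an L position)
n=32: L (options 30(W), 26(W) are all W)
n=33: L (options 31(W), 27(W) are all W)
n=34: W (go to 32, an L position)
n=35: W (go to 33, an L position)
n=36: L (options 34(W), 30(W) are all W)
n=37: L (options 35(W), 31(W) are all W)
n=38: W (go to 36, an L position)
The starting position 38 is W: the player to move should remove 2, leaving 36, handing over an L position.

The first player wins.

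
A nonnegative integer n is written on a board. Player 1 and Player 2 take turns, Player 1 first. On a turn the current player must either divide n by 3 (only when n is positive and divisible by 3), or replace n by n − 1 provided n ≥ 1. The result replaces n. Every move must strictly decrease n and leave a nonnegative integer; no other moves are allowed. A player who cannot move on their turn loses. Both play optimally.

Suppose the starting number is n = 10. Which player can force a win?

Player 1 wins.

Use the standard recursion: the mover loses at a terminal position; elsewhere, the mover wins exactly when some move hands the opponent an L position.
n=0: no move → L
n=1: W (go to 0, an L position)
n=2: L (sole option 1(W) is W)
n=3: W (go to 2, an L position)
n=4: L (sole option 3(W) is W)
n=5: W (go to 4, an L position)
n=6: W (go to 2, an L position)
n=7: L (sole option 6(W) is W)
n=8: W (go to 7, an L position)
n=9: L (options 3(W), 8(W) are all W)
n=10: W (go to 9, an L position)
The starting position 10 is W: Player 1 should move to 9, handing over an L position.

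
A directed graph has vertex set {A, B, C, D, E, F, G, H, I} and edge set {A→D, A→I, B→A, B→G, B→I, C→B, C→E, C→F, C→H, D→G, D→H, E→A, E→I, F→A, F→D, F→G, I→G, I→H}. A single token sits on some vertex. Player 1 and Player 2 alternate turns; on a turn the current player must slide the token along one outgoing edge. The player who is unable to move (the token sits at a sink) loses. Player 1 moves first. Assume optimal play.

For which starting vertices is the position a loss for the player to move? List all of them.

A, G, H

Positions with no move are L. A position that does have a move is losing for the player to move precisely when every available move leads to a winning position for the opponent. Fill in the labels:
Every edge goes from a vertex to one that appears earlier in the order H, G, I, D, A, E, F, B, C, so processing vertices in that order labels each vertex after all of its successors.
H: no outgoing edge → L
G: no outgoing edge → L
I: →G(L), so W
D: →G(L), so W
A: →D(W), I(W) — all W, so L
E: →A(L), so W
F: →A(L), so W
B: →A(L), so W
C: →H(L), so W
The losing starting vertices are exactly the entries labelled L in this table (3 of them).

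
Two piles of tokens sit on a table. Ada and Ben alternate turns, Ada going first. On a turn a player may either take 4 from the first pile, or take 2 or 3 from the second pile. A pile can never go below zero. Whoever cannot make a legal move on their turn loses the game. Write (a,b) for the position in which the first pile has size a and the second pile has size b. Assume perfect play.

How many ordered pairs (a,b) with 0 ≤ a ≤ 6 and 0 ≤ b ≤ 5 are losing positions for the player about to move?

18

Use the standard recursion: the mover loses at a terminal position; elsewhere, the mover wins exactly when some move hands the opponent an L position.
Every move lowers a or b (never raises either), so fill the grid row by row in increasing a, and left to right within a row: each cell's successors are then already labelled.
      b=0  b=1  b=2  b=3  b=4  b=5
a=0:    L    L    W    W    W    L
a=1:    L    L    W    W    W    L
a=2:    L    L    W    W    W    L
a=3:    L    L    W    W    W    L
a=4:    W    W    L    L    W    W
a=5:    W    W    L    L    W    W
a=6:    W    W    L    L    W    W
Cells with no legal move (terminal, hence L): (0,0), (0,1), (1,0), (1,1), (2,0), (2,1), (3,0), (3,1).
The remaining L cells, each justified by listing all of its moves:
(0,5): →(0,3)(W), (0,2)(W) — all W, so L
(1,5): →(1,3)(W), (1,2)(W) — all W, so L
(2,5): →(2,3)(W), (2,2)(W) — all W, so L
(3,5): →(3,3)(W), (3,2)(W) — all W, so L
(4,2): →(0,2)(W), (4,0)(W) — all W, so L
(4,3): →(0,3)(W), (4,1)(W), (4,0)(W) — all W, so L
(5,2): →(1,2)(W), (5,0)(W) — all W, so L
(5,3): →(1,3)(W), (5,1)(W), (5,0)(W) — all W, so L
(6,2): →(2,2)(W), (6,0)(W) — all W, so L
(6,3): →(2,3)(W), (6,1)(W), (6,0)(W) — all W, so L
Every other cell has at least one move into one of the L cells above, so it is W.
L cells per row: a=0: 3, a=1: 3, a=2: 3, a=3: 3, a=4: 2, a=5: 2, a=6: 2; total 18.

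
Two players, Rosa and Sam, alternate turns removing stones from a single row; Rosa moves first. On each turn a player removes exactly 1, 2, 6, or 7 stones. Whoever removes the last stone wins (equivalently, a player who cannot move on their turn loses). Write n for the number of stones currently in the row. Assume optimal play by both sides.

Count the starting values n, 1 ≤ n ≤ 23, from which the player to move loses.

5

Label each position W (a win for the player to move) or L (a loss). A position with no legal move is L; any other position is W exactly when some move reaches an L, and L when every move reaches a W.
n=0: no move → L
n=1: can move to 0, which is L ⇒ W
n=2: can move to 0, which is L ⇒ W
n=3: moves to 2(W), 1(W); every one is W ⇒ L
n=4: can move to 3, which is L ⇒ W
n=5: can move to 3, which is L ⇒ W
n=6: can move to 0, which is L ⇒ W
n=7: can move to 0, which is L ⇒ W
n=8: moves to 7(W), 6(W), 2(W), 1(W); every one is W ⇒ L
n=9: can move to 8, which is L ⇒ W
n=10: can move to 8, which is L ⇒ W
n=11: moves to 10(W), 9(W), 5(W), 4(W); every one is W ⇒ L
n=12: can move to 11, which is L ⇒ W
n=13: can move to 11, which is L ⇒ W
n=14: can move to 8, which is L ⇒ W
n=15: can move to 8, which is L ⇒ W
n=16: moves to 15(W), 14(W), 10(W), 9(W); every one is W ⇒ L
n=17: can move to 16, which is L ⇒ W
n=18: can move to 16, which is L ⇒ W
n=19: moves to 18(W), 17(W), 13(W), 12(W); every one is W ⇒ L
n=20: can move to 19, which is L ⇒ W
n=21: can move to 19, which is L ⇒ W
n=22: can move to 16, which is L ⇒ W
n=23: can move to 16, which is L ⇒ W
L entries with 1 ≤ n ≤ 23 (n=0 is outside the asked range and is not counted): n = 3, 8, 11, 16, 19; that makes 5.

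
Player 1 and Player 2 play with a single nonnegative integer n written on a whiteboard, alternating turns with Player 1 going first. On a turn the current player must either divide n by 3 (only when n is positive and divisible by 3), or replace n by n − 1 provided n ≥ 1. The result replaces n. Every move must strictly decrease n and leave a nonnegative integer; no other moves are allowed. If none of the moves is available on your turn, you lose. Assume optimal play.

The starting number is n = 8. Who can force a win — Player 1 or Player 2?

Player 1 wins.

Positions with no move are L. A position that does have a move is losing for the player to move precisely when every available move leads to a winning position for the opponent. Fill in the labels:
n=0: no move → L
n=1: →0(L), so W
n=2: →1(W) only, which is W, so L
n=3: →2(L), so W
n=4: →3(W) only, which is W, so L
n=5: →4(L), so W
n=6: →2(L), so W
n=7: →6(W) only, which is W, so L
n=8: →7(L), so W
The starting position 8 is W: Player 1 should move to 7, handing over an L position.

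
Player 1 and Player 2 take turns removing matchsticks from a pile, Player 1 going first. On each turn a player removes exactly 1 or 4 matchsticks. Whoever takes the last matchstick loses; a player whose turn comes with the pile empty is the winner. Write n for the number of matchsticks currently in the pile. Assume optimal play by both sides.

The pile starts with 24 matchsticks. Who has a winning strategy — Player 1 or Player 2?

Positions with no move are W. A position that does have a move is losing for the player to move precisely when every available move leads to a winning position for the opponent. Fill in the labels:
n=0: no move; the opponent has just taken the last matchstick and therefore loses → W
n=1: only reaches 0(W), which is W → L
n=2: reaches L-position 1 → W
n=3: only reaches 2(W), which is W → L
n=4: reaches L-position 3 → W
n=5: reaches L-position 1 → W
n=6: only reaches 5(W), 2(W), all W → L
n=7: reaches L-position 6 → W
n=8: only reaches 7(W), 4(W), all W → L
n=9: reaches L-position 8 → W
n=10: reaches L-position 6 → W
n=11: only reaches 10(W), 7(W), all W → L
n=12: reaches L-position 11 → W
n=13: only reaches 12(W), 9(W), all W → L
n=14: reaches L-position 13 → W
n=15: reaches L-position 11 → W
n=16: only reaches 15(W), 12(W), all W → L
n=17: reaches L-position 16 → W
n=18: only reaches 17(W), 14(W), all W → L
n=19: reaches L-position 18 → W
n=20: reaches L-position 16 → W
n=21: only reaches 20(W), 17(W), all W → L
n=22: reaches L-position 21 → W
n=23: only reaches 22(W), 19(W), all W → L
n=24: reaches L-position 23 → W
The starting position 24 is W: Player 1 should remove 1, leaving 23, handing over an L position.

Player 1 wins.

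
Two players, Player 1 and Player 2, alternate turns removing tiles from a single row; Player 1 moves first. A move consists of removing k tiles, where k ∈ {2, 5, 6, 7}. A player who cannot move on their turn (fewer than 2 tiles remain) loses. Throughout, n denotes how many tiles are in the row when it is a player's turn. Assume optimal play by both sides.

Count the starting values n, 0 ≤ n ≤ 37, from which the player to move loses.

Use the standard recursion: the mover loses at a terminal position; elsewhere, the mover wins exactly when some move hands the opponent an L position.
n=0: no move → L
n=1: no move → L
n=2: W (go to 0, an L position)
n=3: W (go to 1, an L position)
n=4: L (sole option 2(W) is W)
n=5: W (go to 0, an L position)
n=6: W (go to 4, an L position)
n=7: W (go to 1, an L position)
n=8: W (go to 1, an L position)
n=9: W (go to 4, an L position)
n=10: W (go to 4, an L position)
n=11: W (go to 4, an L position)
n=12: L (options 10(W), 7(W), 6(W), 5(W) are all W)
n=13: L (options 11(W), 8(W), 7(W), 6(W) are all W)
n=14: W (go to 12, an L position)
n=15: W (go to 13, an L position)
n=16: L (options 14(W), 11(W), 10(W), 9(W) are all W)
n=17: W (go to 12, an L position)
n=18: W (go to 16, an L position)
n=19: W (go to 13, an L position)
n=20: W (go to 13, an L position)
n=21: W (go to 16, an L position)
n=22: W (go to 16, an L position)
n=23: W (go to 16, an L position)
n=24: L (options 22(W), 19(W), 18(W), 17(W) are all W)
n=25: L (options 23(W), 20(W), 19(W), 18(W) are all W)
n=26: W (go to 24, an L position)
n=27: W (go to 25, an L position)
n=28: L (options 26(W), 23(W), 22(W), 21(W) are all W)
n=29: W (go to 24, an L position)
n=30: W (go to 28, an L position)
n=31: W (go to 25, an L position)
n=32: W (go to 25, an L position)
n=33: W (go to 28, an L position)
n=34: W (go to 28, an L position)
n=35: W (go to 28, an L position)
n=36: L (options 34(W), 31(W), 30(W), 29(W) are all W)
n=37: L (options 35(W), 32(W), 31(W), 30(W) are all W)
L entries with 0 ≤ n ≤ 37: n = 0, 1, 4, 12, 13, 16, 24, 25, 28, 36, 37; that makes 11.

11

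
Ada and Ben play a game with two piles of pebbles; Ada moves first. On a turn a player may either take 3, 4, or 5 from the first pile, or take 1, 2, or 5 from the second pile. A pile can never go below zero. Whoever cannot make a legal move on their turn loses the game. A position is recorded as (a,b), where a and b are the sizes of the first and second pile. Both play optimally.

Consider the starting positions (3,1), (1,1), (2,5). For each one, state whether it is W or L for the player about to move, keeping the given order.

(3,1): L, (1,1): W, (2,5): W

Positions with no move are L. A position that does have a move is losing for the player to move precisely when every available move leads to a winning position for the opponent. Fill in the labels:
No move ever increases a pile, so every position that can arise here has a ≤ 3 and b ≤ 5; it is enough to label the cells with 0 ≤ a ≤ 3 and 0 ≤ b ≤ 5.
Every move lowers a or b (never raises either), so fill the grid row by row in increasing a, and left to right within a row: each cell's successors are then already labelled.
      b=0  b=1  b=2  b=3  b=4  b=5
a=0:    L    W    W    L    W    W
a=1:    L    W    W    L    W    W
a=2:    L    W    W    L    W    W
a=3:    W    L    W    W    L    W
Cells with no legal move (terminal, hence L): (0,0), (1,0), (2,0).
The remaining L cells, each justified by listing all of its moves:
(0,3): moves to (0,2)(W), (0,1)(W); every one is W ⇒ L
(1,3): moves to (1,2)(W), (1,1)(W); every one is W ⇒ L
(2,3): moves to (2,2)(W), (2,1)(W); every one is W ⇒ L
(3,1): moves to (0,1)(W), (3,0)(W); every one is W ⇒ L
(3,4): moves to (0,4)(W), (3,3)(W), (3,2)(W); every one is W ⇒ L
Every other cell has at least one move into one of the L cells above, so it is W.
(3,1): one of the L cells justified above, so L
(1,1): the move to (1,0) reaches an L cell, so W
(2,5): the move to (2,3) reaches an L cell, so W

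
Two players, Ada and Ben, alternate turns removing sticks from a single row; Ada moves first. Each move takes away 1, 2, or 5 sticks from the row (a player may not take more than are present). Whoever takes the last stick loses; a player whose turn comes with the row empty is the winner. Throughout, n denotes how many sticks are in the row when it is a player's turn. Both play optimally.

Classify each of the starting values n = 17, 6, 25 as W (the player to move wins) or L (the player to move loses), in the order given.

Use the standard recursion: the mover wins at a terminal position; elsewhere, the mover wins exactly when some move hands the opponent an L position.
n=0: no move; the opponent has just taken the last stick and therefore loses → W
n=1: L (sole option 0(W) is W)
n=2: W (go to 1, an L position)
n=3: W (go to 1, an L position)
n=4: L (options 3(W), 2(W) are all W)
n=5: W (go to 4, an L position)
n=6: W (go to 4, an L position)
n=7: L (options 6(W), 5(W), 2(W) are all W)
n=8: W (go to 7, an L position)
n=9: W (go to 7, an L position)
n=10: L (options 9(W), 8(W), 5(W) are all W)
n=11: W (go to 10, an L position)
n=12: W (go to 10, an L position)
n=13: L (options 12(W), 11(W), 8(W) are all W)
n=14: W (go to 13, an L position)
n=15: W (go to 13, an L position)
n=16: L (options 15(W), 14(W), 11(W) are all W)
n=17: W (go to 16, an L position)
n=18: W (go to 16, an L position)
n=19: L (options 18(W), 17(W), 14(W) are all W)
n=20: W (go to 19, an L position)
n=21: W (go to 19, an L position)
n=22: L (options 21(W), 20(W), 17(W) are all W)
n=23: W (go to 22, an L position)
n=24: W (go to 22, an L position)
n=25: L (options 24(W), 23(W), 20(W) are all W)

17: W, 6: W, 25: L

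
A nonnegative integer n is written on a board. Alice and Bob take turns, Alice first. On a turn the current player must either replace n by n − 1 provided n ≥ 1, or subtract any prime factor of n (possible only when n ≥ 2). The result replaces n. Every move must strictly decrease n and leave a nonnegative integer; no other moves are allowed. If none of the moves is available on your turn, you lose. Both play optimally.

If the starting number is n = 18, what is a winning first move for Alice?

Build the W/L table. Terminal = L. A non-terminal position is W if it has a move to some L; otherwise it is L.
n=0: no move → L
n=1: W (go to 0, an L position)
n=2: W (go to 0, an L position)
n=3: W (go to 0, an L position)
n=4: L (options 2(W), 3(W) are all W)
n=5: W (go to 0, an L position)
n=6: W (go to 4, an L position)
n=7: W (go to 0, an L position)
n=8: L (options 6(W), 7(W) are all W)
n=9: W (go to 8, an L position)
n=10: W (go to 8, an L position)
n=11: W (go to 0, an L position)
n=12: L (options 9(W), 10(W), 11(W) are all W)
n=13: W (go to 0, an L position)
n=14: W (go to 12, an L position)
n=15: W (go to 12, an L position)
n=16: L (options 14(W), 15(W) are all W)
n=17: W (go to 0, an L position)
n=18: W (go to 16, an L position)
From 18, the L positions reachable in one move are: 16.

Move to 16.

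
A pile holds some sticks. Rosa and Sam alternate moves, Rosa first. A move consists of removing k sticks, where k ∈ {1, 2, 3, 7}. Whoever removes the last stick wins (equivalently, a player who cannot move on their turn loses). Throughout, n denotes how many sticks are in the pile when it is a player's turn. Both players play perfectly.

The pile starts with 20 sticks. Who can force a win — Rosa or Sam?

Use the standard recursion: the mover loses at a terminal position; elsewhere, the mover wins exactly when some move hands the opponent an L position.
n=0: no move → L
n=1: W (go to 0, an L position)
n=2: W (go to 0, an L position)
n=3: W (go to 0, an L position)
n=4: L (options 3(W), 2(W), 1(W) are all W)
n=5: W (go to 4, an L position)
n=6: W (go to 4, an L position)
n=7: W (go to 4, an L position)
n=8: L (options 7(W), 6(W), 5(W), 1(W) are all W)
n=9: W (go to 8, an L position)
n=10: W (go to 8, an L position)
n=11: W (go to 8, an L position)
n=12: L (options 11(W), 10(W), 9(W), 5(W) are all W)
n=13: W (go to 12, an L position)
n=14: W (go to 12, an L position)
n=15: W (go to 12, an L position)
n=16: L (options 15(W), 14(W), 13(W), 9(W) are all W)
n=17: W (go to 16, an L position)
n=18: W (go to 16, an L position)
n=19: W (go to 16, an L position)
n=20: L (options 19(W), 18(W), 17(W), 13(W) are all W)
The starting position 20 is L: whatever Rosa does, the opponent receives a W position.

Sam wins.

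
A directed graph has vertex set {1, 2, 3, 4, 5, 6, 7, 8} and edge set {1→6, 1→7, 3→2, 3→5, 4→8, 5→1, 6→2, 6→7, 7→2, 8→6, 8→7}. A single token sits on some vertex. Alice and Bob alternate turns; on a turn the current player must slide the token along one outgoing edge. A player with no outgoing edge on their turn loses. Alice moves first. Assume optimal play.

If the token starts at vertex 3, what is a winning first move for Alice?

Label each position W (a win for the player to move) or L (a loss). A position with no legal move is L; any other position is W exactly when some move reaches an L, and L when every move reaches a W.
Every edge goes from a vertex to one that appears earlier in the order 2, 7, 6, 8, 4, 1, 5, 3, so processing vertices in that order labels each vertex after all of its successors.
2: no outgoing edge → L
7: W (go to 2, an L position)
6: W (go to 2, an L position)
8: L (options 6(W), 7(W) are all W)
4: W (go to 8, an L position)
1: L (options 6(W), 7(W) are all W)
5: W (go to 1, an L position)
3: W (go to 2, an L position)
From 3, the L positions reachable in one move are: 2.

Move to 2.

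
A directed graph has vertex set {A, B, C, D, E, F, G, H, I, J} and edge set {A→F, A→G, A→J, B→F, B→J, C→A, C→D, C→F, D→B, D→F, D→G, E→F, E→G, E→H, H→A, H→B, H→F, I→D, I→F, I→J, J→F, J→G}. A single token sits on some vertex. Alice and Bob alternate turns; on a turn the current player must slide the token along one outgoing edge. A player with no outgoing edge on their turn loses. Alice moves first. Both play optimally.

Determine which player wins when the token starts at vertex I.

Compute win/loss labels from the base case upward. A position with no move is L. Any other position is W if it can reach an L in one move, else L.
Every edge goes from a vertex to one that appears earlier in the order F, G, J, B, A, D, H, C, E, I, so processing vertices in that order labels each vertex after all of its successors.
F: no outgoing edge → L
G: no outgoing edge → L
J: W (go to G, an L position)
B: W (go to F, an L position)
A: W (go to G, an L position)
D: W (go to G, an L position)
H: W (go to F, an L position)
C: W (go to F, an L position)
E: W (go to G, an L position)
I: W (go to F, an L position)
The starting position I is W: Alice should move to F, handing over an L position.

Alice wins.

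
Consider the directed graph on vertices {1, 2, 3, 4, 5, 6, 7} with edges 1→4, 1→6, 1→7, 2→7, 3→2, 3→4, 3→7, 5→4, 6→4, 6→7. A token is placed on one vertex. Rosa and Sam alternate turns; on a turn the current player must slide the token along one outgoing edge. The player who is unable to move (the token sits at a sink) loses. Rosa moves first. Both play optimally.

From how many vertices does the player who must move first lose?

2

Compute win/loss labels from the base case upward. A position with no move is L. Any other position is W if it can reach an L in one move, else L.
Every edge goes from a vertex to one that appears earlier in the order 7, 4, 6, 1, 2, 3, 5, so processing vertices in that order labels each vertex after all of its successors.
7: no outgoing edge → L
4: no outgoing edge → L
6: →4(L), so W
1: →4(L), so W
2: →7(L), so W
3: →4(L), so W
5: →4(L), so W
The L vertices are 4, 7; that is 2 in all.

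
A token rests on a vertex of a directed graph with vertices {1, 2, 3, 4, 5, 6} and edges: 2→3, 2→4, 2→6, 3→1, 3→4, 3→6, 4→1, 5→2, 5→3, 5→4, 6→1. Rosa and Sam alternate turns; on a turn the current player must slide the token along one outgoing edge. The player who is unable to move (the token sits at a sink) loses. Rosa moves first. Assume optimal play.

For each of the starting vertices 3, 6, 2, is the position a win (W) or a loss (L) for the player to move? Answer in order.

Classify positions by backward induction: terminal positions (no move available) are L. From any other position, the mover wins iff some move reaches an L.
Every edge goes from a vertex to one that appears earlier in the order 1, 4, 6, 3, 2, 5, so processing vertices in that order labels each vertex after all of its successors.
1: no outgoing edge → L
4: reaches L-position 1 → W
6: reaches L-position 1 → W
3: reaches L-position 1 → W
2: only reaches 3(W), 6(W), 4(W), all W → L
5: reaches L-position 2 → W

3: W, 6: W, 2: L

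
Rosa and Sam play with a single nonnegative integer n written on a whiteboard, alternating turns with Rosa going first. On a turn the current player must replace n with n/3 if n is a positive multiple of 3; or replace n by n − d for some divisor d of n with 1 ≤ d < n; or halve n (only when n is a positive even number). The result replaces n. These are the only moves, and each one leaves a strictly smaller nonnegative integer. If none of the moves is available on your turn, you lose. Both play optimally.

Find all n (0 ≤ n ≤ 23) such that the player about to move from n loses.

Label each position W (a win for the player to move) or L (a loss). A position with no legal move is L; any other position is W exactly when some move reaches an L, and L when every move reaches a W.
n=0: no move → L
n=1: no move → L
n=2: W (go to 1, an L position)
n=3: W (go to 1, an L position)
n=4: L (options 2(W), 3(W) are all W)
n=5: W (go to 4, an L position)
n=6: W (go to 4, an L position)
n=7: L (sole option 6(W) is W)
n=8: W (go to 4, an L position)
n=9: L (options 3(W), 6(W), 8(W) are all W)
n=10: W (go to 9, an L position)
n=11: L (sole option 10(W) is W)
n=12: W (go to 4, an L position)
n=13: L (sole option 12(W) is W)
n=14: W (go to 7, an L position)
n=15: L (options 5(W), 10(W), 12(W), 14(W) are all W)
n=16: W (go to 15, an L position)
n=17: L (sole option 16(W) is W)
n=18: W (go to 9, an L position)
n=19: L (sole option 18(W) is W)
n=20: W (go to 15, an L position)
n=21: W (go to 7, an L position)
n=22: W (go to 11, an L position)
n=23: L (sole option 22(W) is W)
The losing starting values of n are exactly the entries labelled L in this table (11 of them).

0, 1, 4, 7, 9, 11, 13, 15, 17, 19, 23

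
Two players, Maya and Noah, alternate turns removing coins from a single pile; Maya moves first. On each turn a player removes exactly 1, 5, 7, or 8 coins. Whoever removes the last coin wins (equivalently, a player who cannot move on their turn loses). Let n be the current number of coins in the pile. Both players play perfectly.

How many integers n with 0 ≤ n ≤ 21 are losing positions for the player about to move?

Build the W/L table. Terminal = L. A non-terminal position is W if it has a move to some L; otherwise it is L.
n=0: no move → L
n=1: →0(L), so W
n=2: →1(W) only, which is W, so L
n=3: →2(L), so W
n=4: →3(W) only, which is W, so L
n=5: →4(L), so W
n=6: →5(W), 1(W) — all W, so L
n=7: →6(L), so W
n=8: →0(L), so W
n=9: →4(L), so W
n=10: →2(L), so W
n=11: →6(L), so W
n=12: →4(L), so W
n=13: →6(L), so W
n=14: →6(L), so W
n=15: →14(W), 10(W), 8(W), 7(W) — all W, so L
n=16: →15(L), so W
n=17: →16(W), 12(W), 10(W), 9(W) — all W, so L
n=18: →17(L), so W
n=19: →18(W), 14(W), 12(W), 11(W) — all W, so L
n=20: →19(L), so W
n=21: →20(W), 16(W), 14(W), 13(W) — all W, so L
L entries with 0 ≤ n ≤ 21: n = 0, 2, 4, 6, 15, 17, 19, 21; that makes 8.

8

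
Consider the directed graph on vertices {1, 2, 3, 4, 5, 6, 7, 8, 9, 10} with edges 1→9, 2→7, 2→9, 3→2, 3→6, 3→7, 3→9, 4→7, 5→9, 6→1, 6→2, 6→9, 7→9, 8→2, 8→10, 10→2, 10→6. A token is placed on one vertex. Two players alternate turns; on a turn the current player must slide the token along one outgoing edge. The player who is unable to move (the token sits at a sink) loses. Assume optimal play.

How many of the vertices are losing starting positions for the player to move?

Classify positions by backward induction: terminal positions (no move available) are L. From any other position, the mover wins iff some move reaches an L.
Every edge goes from a vertex to one that appears earlier in the order 9, 7, 2, 1, 6, 10, 5, 3, 4, 8, so processing vertices in that order labels each vertex after all of its successors.
9: no outgoing edge → L
7: reaches L-position 9 → W
2: reaches L-position 9 → W
1: reaches L-position 9 → W
6: reaches L-position 9 → W
10: only reaches 6(W), 2(W), all W → L
5: reaches L-position 9 → W
3: reaches L-position 9 → W
4: only reaches 7(W), which is W → L
8: reaches L-position 10 → W
The L vertices are 4, 9, 10; that is 3 in all.

3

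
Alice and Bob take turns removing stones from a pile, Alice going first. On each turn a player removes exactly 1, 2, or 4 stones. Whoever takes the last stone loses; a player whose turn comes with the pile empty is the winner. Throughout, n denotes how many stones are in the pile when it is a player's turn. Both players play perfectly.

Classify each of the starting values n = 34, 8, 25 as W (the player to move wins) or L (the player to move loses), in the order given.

Positions with no move are W. A position that does have a move is losing for the player to move precisely when every available move leads to a winning position for the opponent. Fill in the labels:
n=0: no move; the opponent has just taken the last stone and therefore loses → W
n=1: L (sole option 0(W) is W)
n=2: W (go to 1, an L position)
n=3: W (go to 1, an L position)
n=4: L (options 3(W), 2(W), 0(W) are all W)
n=5: W (go to 4, an L position)
n=6: W (go to 4, an L position)
n=7: L (options 6(W), 5(W), 3(W) are all W)
n=8: W (go to 7, an L position)
n=9: W (go to 7, an L position)
n=10: L (options 9(W), 8(W), 6(W) are all W)
n=11: W (go to 10, an L position)
n=12: W (go to 10, an L position)
n=13: L (options 12(W), 11(W), 9(W) are all W)
n=14: W (go to 13, an L position)
n=15: W (go to 13, an L position)
n=16: L (options 15(W), 14(W), 12(W) are all W)
n=17: W (go to 16, an L position)
n=18: W (go to 16, an L position)
n=19: L (options 18(W), 17(W), 15(W) are all W)
n=20: W (go to 19, an L position)
n=21: W (go to 19, an L position)
n=22: L (options 21(W), 20(W), 18(W) are all W)
n=23: W (go to 22, an L position)
n=24: W (go to 22, an L position)
n=25: L (options 24(W), 23(W), 21(W) are all W)
n=26: W (go to 25, an L position)
n=27: W (go to 25, an L position)
n=28: L (options 27(W), 26(W), 24(W) are all W)
n=29: W (go to 28, an L position)
n=30: W (go to 28, an L position)
n=31: L (options 30(W), 29(W), 27(W) are all W)
n=32: W (go to 31, an L position)
n=33: W (go to 31, an L position)
n=34: L (options 33(W), 32(W), 30(W) are all W)

34: L, 8: W, 25: L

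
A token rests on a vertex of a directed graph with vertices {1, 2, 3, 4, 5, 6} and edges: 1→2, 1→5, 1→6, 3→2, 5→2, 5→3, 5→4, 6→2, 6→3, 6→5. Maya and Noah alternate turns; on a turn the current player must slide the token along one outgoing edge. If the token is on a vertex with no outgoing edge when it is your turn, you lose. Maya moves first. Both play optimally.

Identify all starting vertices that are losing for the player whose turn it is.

Work bottom-up. With no move the player to move loses. Otherwise the position is W if at least one move leads to an L position for the opponent, and L if every move leads to a W.
Every edge goes from a vertex to one that appears earlier in the order 4, 2, 3, 5, 6, 1, so processing vertices in that order labels each vertex after all of its successors.
4: no outgoing edge → L
2: no outgoing edge → L
3: W (go to 2, an L position)
5: W (go to 2, an L position)
6: W (go to 2, an L position)
1: W (go to 2, an L position)
Reading off the rows marked L gives the requested list; there are 2 such vertices.

2, 4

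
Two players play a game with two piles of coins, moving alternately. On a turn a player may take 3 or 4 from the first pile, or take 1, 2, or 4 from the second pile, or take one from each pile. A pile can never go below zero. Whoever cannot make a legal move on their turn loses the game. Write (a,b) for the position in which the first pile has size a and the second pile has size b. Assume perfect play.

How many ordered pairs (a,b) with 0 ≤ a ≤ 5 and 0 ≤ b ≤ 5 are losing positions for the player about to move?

12

Work bottom-up. With no move the player to move loses. Otherwise the position is W if at least one move leads to an L position for the opponent, and L if every move leads to a W.
Every move lowers a or b (never raises either), so fill the grid row by row in increasing a, and left to right within a row: each cell's successors are then already labelled.
      b=0  b=1  b=2  b=3  b=4  b=5
a=0:    L    W    W    L    W    W
a=1:    L    W    W    L    W    W
a=2:    L    W    W    L    W    W
a=3:    W    W    L    W    W    L
a=4:    W    L    W    W    L    W
a=5:    W    L    W    W    L    W
Cells with no legal move (terminal, hence L): (0,0), (1,0), (2,0).
The remaining L cells, each justified by listing all of its moves:
(0,3): only reaches (0,2)(W), (0,1)(W), all W → L
(1,3): only reaches (1,2)(W), (1,1)(W), (0,2)(W), all W → L
(2,3): only reaches (2,2)(W), (2,1)(W), (1,2)(W), all W → L
(3,2): only reaches (0,2)(W), (3,1)(W), (3,0)(W), (2,1)(W), all W → L
(3,5): only reaches (0,5)(W), (3,4)(W), (3,3)(W), (3,1)(W), (2,4)(W), all W → L
(4,1): only reaches (1,1)(W), (0,1)(W), (4,0)(W), (3,0)(W), all W → L
(4,4): only reaches (1,4)(W), (0,4)(W), (4,3)(W), (4,2)(W), (4,0)(W), (3,3)(W), all W → L
(5,1): only reaches (2,1)(W), (1,1)(W), (5,0)(W), (4,0)(W), all W → L
(5,4): only reaches (2,4)(W), (1,4)(W), (5,3)(W), (5,2)(W), (5,0)(W), (4,3)(W), all W → L
Every other cell has at least one move into one of the L cells above, so it is W.
L cells per row: a=0: 2, a=1: 2, a=2: 2, a=3: 2, a=4: 2, a=5: 2; total 12.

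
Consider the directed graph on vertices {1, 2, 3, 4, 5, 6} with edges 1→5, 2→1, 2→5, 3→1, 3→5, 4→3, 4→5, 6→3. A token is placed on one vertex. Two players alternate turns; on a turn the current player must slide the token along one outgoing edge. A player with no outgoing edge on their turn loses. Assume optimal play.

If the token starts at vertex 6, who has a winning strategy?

Classify positions by backward induction: terminal positions (no move available) are L. From any other position, the mover wins iff some move reaches an L.
Every edge goes from a vertex to one that appears earlier in the order 5, 1, 3, 2, 6, 4, so processing vertices in that order labels each vertex after all of its successors.
5: no outgoing edge → L
1: reaches L-position 5 → W
3: reaches L-position 5 → W
2: reaches L-position 5 → W
6: only reaches 3(W), which is W → L
4: reaches L-position 5 → W
Every move from 6 reaches a W position, so the mover loses.

The second player wins.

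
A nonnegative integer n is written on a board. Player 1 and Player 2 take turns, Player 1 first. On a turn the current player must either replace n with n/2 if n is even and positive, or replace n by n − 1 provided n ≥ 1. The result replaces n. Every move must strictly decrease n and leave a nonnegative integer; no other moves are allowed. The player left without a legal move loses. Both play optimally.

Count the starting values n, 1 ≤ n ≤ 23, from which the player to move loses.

Use the standard recursion: the mover loses at a terminal position; elsewhere, the mover wins exactly when some move hands the opponent an L position.
n=0: no move → L
n=1: W (go to 0, an L position)
n=2: L (sole option 1(W) is W)
n=3: W (go to 2, an L position)
n=4: W (go to 2, an L position)
n=5: L (sole option 4(W) is W)
n=6: W (go to 5, an L position)
n=7: L (sole option 6(W) is W)
n=8: W (go to 7, an L position)
n=9: L (sole option 8(W) is W)
n=10: W (go to 5, an L position)
n=11: L (sole option 10(W) is W)
n=12: W (go to 11, an L position)
n=13: L (sole option 12(W) is W)
n=14: W (go to 7, an L position)
n=15: L (sole option 14(W) is W)
n=16: W (go to 15, an L position)
n=17: L (sole option 16(W) is W)
n=18: W (go to 9, an L position)
n=19: L (sole option 18(W) is W)
n=20: W (go to 19, an L position)
n=21: L (sole option 20(W) is W)
n=22: W (go to 11, an L position)
n=23: L (sole option 22(W) is W)
L entries with 1 ≤ n ≤ 23 (n=0 is outside the asked range and is not counted): n = 2, 5, 7, 9, 11, 13, 15, 17, 19, 21, 23; that makes 11.

11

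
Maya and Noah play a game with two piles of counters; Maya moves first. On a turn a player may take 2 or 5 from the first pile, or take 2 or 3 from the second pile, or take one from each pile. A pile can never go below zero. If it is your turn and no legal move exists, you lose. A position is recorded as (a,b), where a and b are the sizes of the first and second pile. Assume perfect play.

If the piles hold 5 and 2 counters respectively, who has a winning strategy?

Compute win/loss labels from the base case upward. A position with no move is L. Any other position is W if it can reach an L in one move, else L.
No move ever increases a pile, so every position that can arise here has a ≤ 5 and b ≤ 2; it is enough to label the cells with 0 ≤ a ≤ 5 and 0 ≤ b ≤ 2.
Every move lowers a or b (never raises either), so fill the grid row by row in increasing a, and left to right within a row: each cell's successors are then already labelled.
      b=0  b=1  b=2
a=0:    L    L    W
a=1:    L    W    W
a=2:    W    W    L
a=3:    W    L    L
a=4:    L    L    W
a=5:    W    W    W
Cells with no legal move (terminal, hence L): (0,0), (0,1), (1,0).
The remaining L cells, each justified by listing all of its moves:
(2,2): moves to (0,2)(W), (2,0)(W), (1,1)(W); every one is W ⇒ L
(3,1): moves to (1,1)(W), (2,0)(W); every one is W ⇒ L
(3,2): moves to (1,2)(W), (3,0)(W), (2,1)(W); every one is W ⇒ L
(4,0): the only move is to (2,0)(W), a W ⇒ L
(4,1): moves to (2,1)(W), (3,0)(W); every one is W ⇒ L
Every other cell has at least one move into one of the L cells above, so it is W.
From (5,2) Maya can move to (3,2), reaching an L position.

Maya wins.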